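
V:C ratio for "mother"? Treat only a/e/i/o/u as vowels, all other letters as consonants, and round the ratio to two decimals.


Word: "mother"
Vowels (a,e,i,o,u): 2
Consonants: 4
Ratio = 2/4
= 0.50


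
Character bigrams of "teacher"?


Word: "teacher" (length 7)
Number of bigrams = 7 - 2 + 1 = 6
  Position 0: "te"
  Position 1: "ea"
  Position 2: "ac"
  Position 3: "ch"
  Position 4: "he"
  Position 5: "er"
Bigrams = "te", "ea", "ac", "ch", "he", "er"


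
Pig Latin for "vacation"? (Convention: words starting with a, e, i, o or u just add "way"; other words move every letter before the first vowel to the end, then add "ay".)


Word: "vacation"
Starts with consonant(s) → move to end, add 'ay'
Consonant cluster: "v"
Pig Latin = "acationvay"


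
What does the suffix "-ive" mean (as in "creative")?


Suffix: -ive
Example: creative (create + -ive, with a spelling change)
Meaning = tending to


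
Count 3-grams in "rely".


Word: "rely" (length 4)
Number of 3-grams = length - 3 + 1 = 4 - 3 + 1
= 2


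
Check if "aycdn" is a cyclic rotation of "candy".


Word: "candy", Candidate: "aycdn"
Method: check if candidate is substring of word+word
"candycandy" contains "aycdn"? No
Is rotation = No


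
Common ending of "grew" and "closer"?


Word 1: "grew"
Word 2: "closer"
Comparing from end:
  Pos -1: 'w' != 'r' (stop)
LCS = "" (length 0)


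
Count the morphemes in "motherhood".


Word: "motherhood"
Morphemes: mother + -hood
Each morpheme carries meaning
= 2 morphemes


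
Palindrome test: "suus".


Word: "suus"
Reversed: "suus"
Forward == Backward? suus == suus
Palindrome = Yes


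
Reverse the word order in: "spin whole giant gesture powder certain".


Original: "spin whole giant gesture powder certain"
Words (1..n): spin | whole | giant | gesture | powder | certain
Reversed (n..1): certain | powder | gesture | giant | whole | spin
Result = "certain powder gesture giant whole spin"


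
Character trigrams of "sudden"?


Word: "sudden" (length 6)
Number of trigrams = 6 - 3 + 1 = 4
  Position 0: "sud"
  Position 1: "udd"
  Position 2: "dde"
  Position 3: "den"
Trigrams = "sud", "udd", "dde", "den"


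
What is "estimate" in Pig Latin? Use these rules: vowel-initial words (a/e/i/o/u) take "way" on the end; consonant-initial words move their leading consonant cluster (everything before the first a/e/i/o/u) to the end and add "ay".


Word: "estimate"
Starts with vowel → add 'way'
Pig Latin = "estimateway"


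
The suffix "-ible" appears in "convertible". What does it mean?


Suffix: -ible
Example: convertible (convert + -ible)
Meaning = capable of


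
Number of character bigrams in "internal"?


Word: "internal" (length 8)
Number of 2-grams = length - 2 + 1 = 8 - 2 + 1
= 7


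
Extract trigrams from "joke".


Word: "joke" (length 4)
Number of trigrams = 4 - 3 + 1 = 2
  Position 0: "jok"
  Position 1: "oke"
Trigrams = "jok", "oke"


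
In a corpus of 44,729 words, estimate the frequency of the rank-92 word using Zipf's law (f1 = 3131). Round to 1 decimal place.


Zipf's law: f(r) = f(1) / r
f(1) = 3131
f(92) = 3131 / 92
= 34.0 occurrences


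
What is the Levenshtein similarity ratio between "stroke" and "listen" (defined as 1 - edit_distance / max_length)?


Word 1: "stroke" (length 6)
Word 2: "listen" (length 6)
One optimal edit sequence:
  1. substitute 's' -> 'l'  (+1)
  2. substitute 't' -> 'i'  (+1)
  3. substitute 'r' -> 's'  (+1)
  4. substitute 'o' -> 't'  (+1)
  5. substitute 'k' -> 'e'  (+1)
  6. substitute 'e' -> 'n'  (+1)
Edit distance = 6
Max length = max(6, 6) = 6
Similarity = 1 - 6/6
= 0.0000


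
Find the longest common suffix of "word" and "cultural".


Word 1: "word"
Word 2: "cultural"
Comparing from end:
  Pos -1: 'd' != 'l' (stop)
LCS = "" (length 0)


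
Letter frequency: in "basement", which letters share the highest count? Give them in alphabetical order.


Word: "basement"
Letter counts:
  'a': 1
  'b': 1
  'e': 2
  'm': 1
  'n': 1
  's': 1
  't': 1
Maximum count = 2
Most frequent = 'e' (2 times each)


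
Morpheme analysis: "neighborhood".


Word: "neighborhood"
Morphemes: neighbor / -hood
Each morpheme carries meaning
= 2 morphemes


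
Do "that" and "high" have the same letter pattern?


Pattern of "that": [0, 1, 2, 0]
Pattern of "high": [0, 1, 2, 0]
Patterns match
Same pattern = Yes


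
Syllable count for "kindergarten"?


Word: "kindergarten"
Syllable breakdown: kin / der / gar / ten
Counting: 4 parts
= 4 syllables


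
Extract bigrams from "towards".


Word: "towards" (length 7)
Number of bigrams = 7 - 2 + 1 = 6
  Position 0: "to"
  Position 1: "ow"
  Position 2: "wa"
  Position 3: "ar"
  Position 4: "rd"
  Position 5: "ds"
Bigrams = "to", "ow", "wa", "ar", "rd", "ds"


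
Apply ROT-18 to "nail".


Word: "nail"
Shift: 18
Each letter → (letter + shift) mod 26:
  'n' (13) + 18 = 5 → 'f'
  'a' (0) + 18 = 18 → 's'
  'i' (8) + 18 = 0 → 'a'
  'l' (11) + 18 = 3 → 'd'
Result = "fsad"


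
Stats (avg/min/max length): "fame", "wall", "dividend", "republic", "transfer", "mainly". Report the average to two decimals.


Lengths: "fame"=4, "wall"=4, "dividend"=8, "republic"=8, "transfer"=8, "mainly"=6
Sum = 38, Count = 6
Average = 38/6 = 6.33
= avg=6.33, min=4, max=8


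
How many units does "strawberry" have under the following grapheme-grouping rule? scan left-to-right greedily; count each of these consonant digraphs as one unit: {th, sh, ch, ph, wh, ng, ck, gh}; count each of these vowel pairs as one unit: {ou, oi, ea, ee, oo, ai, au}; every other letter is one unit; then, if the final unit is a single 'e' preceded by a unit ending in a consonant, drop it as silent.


Word: "strawberry" (10 letters)
Left-to-right scan:
  1. 's' (letter)
  2. 't' (letter)
  3. 'r' (letter)
  4. 'a' (letter)
  5. 'w' (letter)
  6. 'b' (letter)
  7. 'e' (letter)
  8. 'r' (letter)
  9. 'r' (letter)
  10. 'y' (letter)
Units from scan: 10
Sound units = 10 units


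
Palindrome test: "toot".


Word: "toot"
Reversed: "toot"
Forward == Backward? toot == toot
Palindrome = Yes


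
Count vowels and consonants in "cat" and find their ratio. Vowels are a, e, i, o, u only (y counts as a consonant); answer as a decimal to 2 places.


Word: "cat"
Vowels (a,e,i,o,u): 1
Consonants: 2
Ratio = 1/2
= 0.50


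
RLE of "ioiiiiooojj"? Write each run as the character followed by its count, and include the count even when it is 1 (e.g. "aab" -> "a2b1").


String: "ioiiiiooojj"
Scanning for consecutive runs:
  'i' x 1
  'o' x 1
  'i' x 4
  'o' x 3
  'j' x 2
RLE = "i1o1i4o3j2"


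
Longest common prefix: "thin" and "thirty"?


Word 1: "thin"
Word 2: "thirty"
Comparing from start:
  Pos 0: 't' == 't'
  Pos 1: 'h' == 'h'
  Pos 2: 'i' == 'i'
  Pos 3: 'n' != 'r' (stop)
LCP = "thi" (length 3)


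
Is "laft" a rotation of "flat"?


Word: "flat", Candidate: "laft"
Method: check if candidate is substring of word+word
"flatflat" contains "laft"? No
Is rotation = No


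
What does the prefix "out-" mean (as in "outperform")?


Prefix: out-
Example: outperform = out- + perform
Meaning = surpass


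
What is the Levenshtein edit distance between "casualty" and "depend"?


Word 1: "casualty" (length 8)
Word 2: "depend" (length 6)
One optimal edit sequence (insert/delete/substitute each cost 1):
  1. delete 'c'  (+1)
  2. delete 'a'  (+1)
  3. substitute 's' -> 'd'  (+1)
  4. substitute 'u' -> 'e'  (+1)
  5. substitute 'a' -> 'p'  (+1)
  6. substitute 'l' -> 'e'  (+1)
  7. substitute 't' -> 'n'  (+1)
  8. substitute 'y' -> 'd'  (+1)
Total edit operations: 8
Edit distance = 8


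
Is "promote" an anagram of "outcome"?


Word 1: "outcome" → sorted: cemootu
Word 2: "promote" → sorted: emooprt
Same letters? cemootu != emooprt
Anagram = No


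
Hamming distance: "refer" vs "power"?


Comparing character by character (same length = 5):
  Pos 0: 'r' vs 'p' !=
  Pos 1: 'e' vs 'o' !=
  Pos 2: 'f' vs 'w' !=
  Pos 3: 'e' vs 'e' =
  Pos 4: 'r' vs 'r' =
Hamming distance = 3


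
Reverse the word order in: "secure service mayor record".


Original: "secure service mayor record"
Words (1..n): secure | service | mayor | record
Reversed (n..1): record | mayor | service | secure
Result = "record mayor service secure"


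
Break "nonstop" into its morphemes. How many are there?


Word: "nonstop"
Morphemes: non- | stop
Each morpheme carries meaning
= 2 morphemes


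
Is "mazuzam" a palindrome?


Word: "mazuzam"
Reversed: "mazuzam"
Forward == Backward? mazuzam == mazuzam
Palindrome = Yes


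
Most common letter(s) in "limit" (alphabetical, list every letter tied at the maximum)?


Word: "limit"
Letter counts:
  'i': 2
  'l': 1
  'm': 1
  't': 1
Maximum count = 2
Most frequent = 'i' (2 times each)


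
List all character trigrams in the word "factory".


Word: "factory" (length 7)
Number of trigrams = 7 - 3 + 1 = 5
  Position 0: "fac"
  Position 1: "act"
  Position 2: "cto"
  Position 3: "tor"
  Position 4: "ory"
Trigrams = "fac", "act", "cto", "tor", "ory"


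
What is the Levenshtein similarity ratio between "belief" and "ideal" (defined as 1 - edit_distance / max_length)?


Word 1: "belief" (length 6)
Word 2: "ideal" (length 5)
One optimal edit sequence:
  1. delete 'b'  (+1)
  2. substitute 'e' -> 'i'  (+1)
  3. substitute 'l' -> 'd'  (+1)
  4. substitute 'i' -> 'e'  (+1)
  5. substitute 'e' -> 'a'  (+1)
  6. substitute 'f' -> 'l'  (+1)
Edit distance = 6
Max length = max(6, 5) = 6
Similarity = 1 - 6/6
= 0.0000


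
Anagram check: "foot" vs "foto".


Word 1: "foot" → sorted: foot
Word 2: "foto" → sorted: foot
Same letters? foot == foot
Anagram = Yes


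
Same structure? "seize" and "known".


Pattern of "seize": [0, 1, 2, 3, 1]
Pattern of "known": [0, 1, 2, 3, 1]
Patterns match
Same pattern = Yes


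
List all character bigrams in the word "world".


Word: "world" (length 5)
Number of bigrams = 5 - 2 + 1 = 4
  Position 0: "wo"
  Position 1: "or"
  Position 2: "rl"
  Position 3: "ld"
Bigrams = "wo", "or", "rl", "ld"


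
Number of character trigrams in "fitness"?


Word: "fitness" (length 7)
Number of 3-grams = length - 3 + 1 = 7 - 3 + 1
= 5


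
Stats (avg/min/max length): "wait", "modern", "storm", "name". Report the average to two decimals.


Lengths: "wait"=4, "modern"=6, "storm"=5, "name"=4
Sum = 19, Count = 4
Average = 19/4 = 4.75
= avg=4.75, min=4, max=6


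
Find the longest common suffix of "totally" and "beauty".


Word 1: "totally"
Word 2: "beauty"
Comparing from end:
  Pos -1: 'y' == 'y'
  Pos -2: 'l' != 't' (stop)
LCS = "y" (length 1)


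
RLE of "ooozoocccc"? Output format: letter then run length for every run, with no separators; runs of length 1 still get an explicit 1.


String: "ooozoocccc"
Scanning for consecutive runs:
  'o' x 3
  'z' x 1
  'o' x 2
  'c' x 4
RLE = "o3z1o2c4"


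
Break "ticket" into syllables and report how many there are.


Word: "ticket"
Syllable breakdown: tick-et
Counting: 2 parts
= 2 syllables


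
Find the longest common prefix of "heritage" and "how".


Word 1: "heritage"
Word 2: "how"
Comparing from start:
  Pos 0: 'h' == 'h'
  Pos 1: 'e' != 'o' (stop)
LCP = "h" (length 1)


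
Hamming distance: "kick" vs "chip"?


Comparing character by character (same length = 4):
  Pos 0: 'k' vs 'c' !=
  Pos 1: 'i' vs 'h' !=
  Pos 2: 'c' vs 'i' !=
  Pos 3: 'k' vs 'p' !=
Hamming distance = 4


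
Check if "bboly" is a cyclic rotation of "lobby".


Word: "lobby", Candidate: "bboly"
Method: check if candidate is substring of word+word
"lobbylobby" contains "bboly"? No
Is rotation = No


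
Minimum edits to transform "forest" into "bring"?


Word 1: "forest" (length 6)
Word 2: "bring" (length 5)
One optimal edit sequence (insert/delete/substitute each cost 1):
  1. delete 'f'  (+1)
  2. substitute 'o' -> 'b'  (+1)
  3. keep 'r'
  4. substitute 'e' -> 'i'  (+1)
  5. substitute 's' -> 'n'  (+1)
  6. substitute 't' -> 'g'  (+1)
Total edit operations: 5
Edit distance = 5


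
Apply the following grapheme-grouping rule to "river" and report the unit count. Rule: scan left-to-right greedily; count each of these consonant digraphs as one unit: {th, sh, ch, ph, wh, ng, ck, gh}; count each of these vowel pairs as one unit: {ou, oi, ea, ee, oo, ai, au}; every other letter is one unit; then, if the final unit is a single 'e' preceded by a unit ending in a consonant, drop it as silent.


Word: "river" (5 letters)
Left-to-right scan:
  (1) 'r' (letter)
  (2) 'i' (letter)
  (3) 'v' (letter)
  (4) 'e' (letter)
  (5) 'r' (letter)
Units from scan: 5
Sound units = 5 units


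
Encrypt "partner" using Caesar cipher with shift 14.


Word: "partner"
Shift: 14
Each letter → (letter + shift) mod 26:
  'p' (15) + 14 = 3 → 'd'
  'a' (0) + 14 = 14 → 'o'
  'r' (17) + 14 = 5 → 'f'
  't' (19) + 14 = 7 → 'h'
  'n' (13) + 14 = 1 → 'b'
  'e' (4) + 14 = 18 → 's'
  'r' (17) + 14 = 5 → 'f'
Result = "dofhbsf"


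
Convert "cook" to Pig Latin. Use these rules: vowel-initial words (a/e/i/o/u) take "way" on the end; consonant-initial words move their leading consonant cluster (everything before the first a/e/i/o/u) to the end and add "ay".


Word: "cook"
Starts with consonant(s) → move to end, add 'ay'
Consonant cluster: "c"
Pig Latin = "ookcay"


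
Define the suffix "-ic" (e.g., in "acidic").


Suffix: -ic
Example: acidic = acid + -ic
Meaning = relating to


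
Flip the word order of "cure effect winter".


Original: "cure effect winter"
Words (1..n): cure | effect | winter
Reversed (n..1): winter | effect | cure
Result = "winter effect cure"


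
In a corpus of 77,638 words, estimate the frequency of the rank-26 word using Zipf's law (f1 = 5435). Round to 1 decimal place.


Zipf's law: f(r) = f(1) / r
f(1) = 5435
f(26) = 5435 / 26
= 209.0 occurrences


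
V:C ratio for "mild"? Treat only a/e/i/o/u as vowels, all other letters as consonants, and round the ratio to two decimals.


Word: "mild"
Vowels (a,e,i,o,u): 1
Consonants: 3
Ratio = 1/3
= 0.33


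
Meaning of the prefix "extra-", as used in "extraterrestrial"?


Prefix: extra-
As in: extraterrestrial -> extra- + terrestrial
Meaning = beyond


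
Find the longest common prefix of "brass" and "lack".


Word 1: "brass"
Word 2: "lack"
Comparing from start:
  Pos 0: 'b' != 'l' (stop)
LCP = "" (length 0)


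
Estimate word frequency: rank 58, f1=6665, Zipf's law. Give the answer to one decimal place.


Zipf's law: f(r) = f(1) / r
f(1) = 6665
f(58) = 6665 / 58
= 114.9 occurrences


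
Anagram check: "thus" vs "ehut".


Word 1: "thus" → sorted: hstu
Word 2: "ehut" → sorted: ehtu
Same letters? hstu != ehtu
Anagram = No


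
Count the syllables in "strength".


Word: "strength"
Syllable breakdown: strength
Counting: 1 part
= 1 syllable


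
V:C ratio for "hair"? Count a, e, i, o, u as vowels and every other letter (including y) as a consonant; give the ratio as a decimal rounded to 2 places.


Word: "hair"
Vowels (a,e,i,o,u): 2
Consonants: 2
Ratio = 2/2
= 1.00


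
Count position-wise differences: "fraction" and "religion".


Comparing character by character (same length = 8):
  Pos 0: 'f' vs 'r' !=
  Pos 1: 'r' vs 'e' !=
  Pos 2: 'a' vs 'l' !=
  Pos 3: 'c' vs 'i' !=
  Pos 4: 't' vs 'g' !=
  Pos 5: 'i' vs 'i' =
  Pos 6: 'o' vs 'o' =
  Pos 7: 'n' vs 'n' =
Hamming distance = 5


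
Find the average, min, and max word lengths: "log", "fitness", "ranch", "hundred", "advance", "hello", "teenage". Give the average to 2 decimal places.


Lengths: "log"=3, "fitness"=7, "ranch"=5, "hundred"=7, "advance"=7, "hello"=5, "teenage"=7
Sum = 41, Count = 7
Average = 41/7 = 5.86
= avg=5.86, min=3, max=7


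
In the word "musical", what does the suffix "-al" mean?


Suffix: -al
As in: musical -> music + -al
Meaning = relating to


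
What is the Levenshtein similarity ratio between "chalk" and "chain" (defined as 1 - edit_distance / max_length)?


Word 1: "chalk" (length 5)
Word 2: "chain" (length 5)
One optimal edit sequence:
  1. keep 'c'
  2. keep 'h'
  3. keep 'a'
  4. substitute 'l' -> 'i'  (+1)
  5. substitute 'k' -> 'n'  (+1)
Edit distance = 2
Max length = max(5, 5) = 5
Similarity = 1 - 2/5
= 0.6000


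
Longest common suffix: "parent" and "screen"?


Word 1: "parent"
Word 2: "screen"
Comparing from end:
  Pos -1: 't' != 'n' (stop)
LCS = "" (length 0)


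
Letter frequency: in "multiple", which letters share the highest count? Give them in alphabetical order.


Word: "multiple"
Letter counts:
  'e': 1
  'i': 1
  'l': 2
  'm': 1
  'p': 1
  't': 1
  'u': 1
Maximum count = 2
Most frequent = 'l' (2 times each)


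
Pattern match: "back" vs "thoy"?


Pattern of "back": [0, 1, 2, 3]
Pattern of "thoy": [0, 1, 2, 3]
Patterns match
Same pattern = Yes


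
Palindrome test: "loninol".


Word: "loninol"
Reversed: "loninol"
Forward == Backward? loninol == loninol
Palindrome = Yes


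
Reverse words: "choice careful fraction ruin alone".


Original: "choice careful fraction ruin alone"
Words (1..n): choice | careful | fraction | ruin | alone
Reversed (n..1): alone | ruin | fraction | careful | choice
Result = "alone ruin fraction careful choice"


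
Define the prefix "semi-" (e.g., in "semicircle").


Prefix: semi-
As in: semicircle -> semi- + circle
Meaning = half


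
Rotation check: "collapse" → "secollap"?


Word: "collapse", Candidate: "secollap"
Method: check if candidate is substring of word+word
"collapsecollapse" contains "secollap"? Yes
Is rotation = Yes


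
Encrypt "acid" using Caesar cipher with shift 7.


Word: "acid"
Shift: 7
Each letter → (letter + shift) mod 26:
  'a' (0) + 7 = 7 → 'h'
  'c' (2) + 7 = 9 → 'j'
  'i' (8) + 7 = 15 → 'p'
  'd' (3) + 7 = 10 → 'k'
Result = "hjpk"


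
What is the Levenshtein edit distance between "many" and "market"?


Word 1: "many" (length 4)
Word 2: "market" (length 6)
One optimal edit sequence (insert/delete/substitute each cost 1):
  1. keep 'm'
  2. keep 'a'
  3. insert 'r'  (+1)
  4. insert 'k'  (+1)
  5. substitute 'n' -> 'e'  (+1)
  6. substitute 'y' -> 't'  (+1)
Total edit operations: 4
Edit distance = 4


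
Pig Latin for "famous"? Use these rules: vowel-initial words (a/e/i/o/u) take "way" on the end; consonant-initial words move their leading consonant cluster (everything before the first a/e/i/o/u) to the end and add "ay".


Word: "famous"
Starts with consonant(s) → move to end, add 'ay'
Consonant cluster: "f"
Pig Latin = "amousfay"


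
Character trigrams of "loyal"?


Word: "loyal" (length 5)
Number of trigrams = 5 - 3 + 1 = 3
  Position 0: "loy"
  Position 1: "oya"
  Position 2: "yal"
Trigrams = "loy", "oya", "yal"


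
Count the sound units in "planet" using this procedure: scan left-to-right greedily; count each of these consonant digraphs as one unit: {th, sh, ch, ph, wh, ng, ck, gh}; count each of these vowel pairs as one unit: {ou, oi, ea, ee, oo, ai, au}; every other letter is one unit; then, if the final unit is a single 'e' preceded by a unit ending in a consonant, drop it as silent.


Word: "planet" (6 letters)
Left-to-right scan:
  1. 'p' (letter)
  2. 'l' (letter)
  3. 'a' (letter)
  4. 'n' (letter)
  5. 'e' (letter)
  6. 't' (letter)
Units from scan: 6
Sound units = 6 units


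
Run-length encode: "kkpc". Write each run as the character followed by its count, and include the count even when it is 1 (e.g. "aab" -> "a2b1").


String: "kkpc"
Scanning for consecutive runs:
  'k' x 2
  'p' x 1
  'c' x 1
RLE = "k2p1c1"


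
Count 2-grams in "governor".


Word: "governor" (length 8)
Number of 2-grams = length - 2 + 1 = 8 - 2 + 1
= 7


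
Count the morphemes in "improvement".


Word: "improvement"
Morphemes: improve + -ment
Each morpheme carries meaning
= 2 morphemes


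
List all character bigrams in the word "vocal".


Word: "vocal" (length 5)
Number of bigrams = 5 - 2 + 1 = 4
  Position 0: "vo"
  Position 1: "oc"
  Position 2: "ca"
  Position 3: "al"
Bigrams = "vo", "oc", "ca", "al"


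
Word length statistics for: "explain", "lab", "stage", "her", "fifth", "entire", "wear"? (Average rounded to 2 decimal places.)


Lengths: "explain"=7, "lab"=3, "stage"=5, "her"=3, "fifth"=5, "entire"=6, "wear"=4
Sum = 33, Count = 7
Average = 33/7 = 4.71
= avg=4.71, min=3, max=7


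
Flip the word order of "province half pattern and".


Original: "province half pattern and"
Words (1..n): province | half | pattern | and
Reversed (n..1): and | pattern | half | province
Result = "and pattern half province"


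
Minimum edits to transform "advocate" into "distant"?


Word 1: "advocate" (length 8)
Word 2: "distant" (length 7)
One optimal edit sequence (insert/delete/substitute each cost 1):
  1. delete 'a'  (+1)
  2. keep 'd'
  3. substitute 'v' -> 'i'  (+1)
  4. substitute 'o' -> 's'  (+1)
  5. substitute 'c' -> 't'  (+1)
  6. keep 'a'
  7. substitute 't' -> 'n'  (+1)
  8. substitute 'e' -> 't'  (+1)
Total edit operations: 6
Edit distance = 6


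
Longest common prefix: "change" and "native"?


Word 1: "change"
Word 2: "native"
Comparing from start:
  Pos 0: 'c' != 'n' (stop)
LCP = "" (length 0)


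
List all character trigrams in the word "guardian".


Word: "guardian" (length 8)
Number of trigrams = 8 - 3 + 1 = 6
  Position 0: "gua"
  Position 1: "uar"
  Position 2: "ard"
  Position 3: "rdi"
  Position 4: "dia"
  Position 5: "ian"
Trigrams = "gua", "uar", "ard", "rdi", "dia", "ian"


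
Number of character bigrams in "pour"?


Word: "pour" (length 4)
Number of 2-grams = length - 2 + 1 = 4 - 2 + 1
= 3


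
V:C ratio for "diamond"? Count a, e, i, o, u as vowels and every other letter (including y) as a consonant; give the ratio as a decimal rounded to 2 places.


Word: "diamond"
Vowels (a,e,i,o,u): 3
Consonants: 4
Ratio = 3/4
= 0.75


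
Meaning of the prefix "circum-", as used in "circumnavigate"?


Prefix: circum-
As in: circumnavigate -> circum- + navigate
Meaning = around


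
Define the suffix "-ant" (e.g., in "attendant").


Suffix: -ant
Example: attendant = attend + -ant
Meaning = one who / that which


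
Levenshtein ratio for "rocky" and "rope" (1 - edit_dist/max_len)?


Word 1: "rocky" (length 5)
Word 2: "rope" (length 4)
One optimal edit sequence:
  1. keep 'r'
  2. keep 'o'
  3. delete 'c'  (+1)
  4. substitute 'k' -> 'p'  (+1)
  5. substitute 'y' -> 'e'  (+1)
Edit distance = 3
Max length = max(5, 4) = 5
Similarity = 1 - 3/5
= 0.4000


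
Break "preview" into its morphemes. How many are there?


Word: "preview"
Morphemes: pre- | view
Each morpheme carries meaning
= 2 morphemes


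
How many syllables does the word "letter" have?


Word: "letter"
Syllable breakdown: let | ter
Counting: 2 parts
= 2 syllables


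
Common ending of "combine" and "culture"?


Word 1: "combine"
Word 2: "culture"
Comparing from end:
  Pos -1: 'e' == 'e'
  Pos -2: 'n' != 'r' (stop)
LCS = "e" (length 1)


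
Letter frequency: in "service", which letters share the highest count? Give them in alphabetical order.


Word: "service"
Letter counts:
  'c': 1
  'e': 2
  'i': 1
  'r': 1
  's': 1
  'v': 1
Maximum count = 2
Most frequent = 'e' (2 times each)


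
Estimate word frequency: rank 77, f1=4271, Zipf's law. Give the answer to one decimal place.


Zipf's law: f(r) = f(1) / r
f(1) = 4271
f(77) = 4271 / 77
= 55.5 occurrences


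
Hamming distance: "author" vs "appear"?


Comparing character by character (same length = 6):
  Pos 0: 'a' vs 'a' =
  Pos 1: 'u' vs 'p' !=
  Pos 2: 't' vs 'p' !=
  Pos 3: 'h' vs 'e' !=
  Pos 4: 'o' vs 'a' !=
  Pos 5: 'r' vs 'r' =
Hamming distance = 4


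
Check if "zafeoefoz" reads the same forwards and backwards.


Word: "zafeoefoz"
Reversed: "zofeoefaz"
Forward == Backward? zafeoefoz != zofeoefaz
Palindrome = No


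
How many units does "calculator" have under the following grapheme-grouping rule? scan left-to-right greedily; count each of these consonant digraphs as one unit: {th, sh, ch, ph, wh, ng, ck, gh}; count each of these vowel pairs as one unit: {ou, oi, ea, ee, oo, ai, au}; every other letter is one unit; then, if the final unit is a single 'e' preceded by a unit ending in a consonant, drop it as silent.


Word: "calculator" (10 letters)
Left-to-right scan:
  1. 'c' (letter)
  2. 'a' (letter)
  3. 'l' (letter)
  4. 'c' (letter)
  5. 'u' (letter)
  6. 'l' (letter)
  7. 'a' (letter)
  8. 't' (letter)
  9. 'o' (letter)
  10. 'r' (letter)
Units from scan: 10
Sound units = 10 units


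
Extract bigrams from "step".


Word: "step" (length 4)
Number of bigrams = 4 - 2 + 1 = 3
  Position 0: "st"
  Position 1: "te"
  Position 2: "ep"
Bigrams = "st", "te", "ep"


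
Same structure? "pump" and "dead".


Pattern of "pump": [0, 1, 2, 0]
Pattern of "dead": [0, 1, 2, 0]
Patterns match
Same pattern = Yes


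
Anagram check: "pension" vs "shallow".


Word 1: "pension" → sorted: einnops
Word 2: "shallow" → sorted: ahllosw
Same letters? einnops != ahllosw
Anagram = No


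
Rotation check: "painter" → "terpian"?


Word: "painter", Candidate: "terpian"
Method: check if candidate is substring of word+word
"painterpainter" contains "terpian"? No
Is rotation = No


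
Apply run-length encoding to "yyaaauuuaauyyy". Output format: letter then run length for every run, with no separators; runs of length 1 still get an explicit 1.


String: "yyaaauuuaauyyy"
Scanning for consecutive runs:
  'y' x 2
  'a' x 3
  'u' x 3
  'a' x 2
  'u' x 1
  'y' x 3
RLE = "y2a3u3a2u1y3"


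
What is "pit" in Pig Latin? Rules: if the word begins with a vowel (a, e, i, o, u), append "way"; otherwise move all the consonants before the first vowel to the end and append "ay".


Word: "pit"
Starts with consonant(s) → move to end, add 'ay'
Consonant cluster: "p"
Pig Latin = "itpay"


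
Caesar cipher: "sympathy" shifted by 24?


Word: "sympathy"
Shift: 24
Each letter → (letter + shift) mod 26:
  's' (18) + 24 = 16 → 'q'
  'y' (24) + 24 = 22 → 'w'
  'm' (12) + 24 = 10 → 'k'
  'p' (15) + 24 = 13 → 'n'
  'a' (0) + 24 = 24 → 'y'
  't' (19) + 24 = 17 → 'r'
  'h' (7) + 24 = 5 → 'f'
  'y' (24) + 24 = 22 → 'w'
Result = "qwknyrfw"


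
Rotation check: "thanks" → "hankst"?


Word: "thanks", Candidate: "hankst"
Method: check if candidate is substring of word+word
"thanksthanks" contains "hankst"? Yes
Is rotation = Yes


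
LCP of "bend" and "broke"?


Word 1: "bend"
Word 2: "broke"
Comparing from start:
  Pos 0: 'b' == 'b'
  Pos 1: 'e' != 'r' (stop)
LCP = "b" (length 1)


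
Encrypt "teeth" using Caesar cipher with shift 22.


Word: "teeth"
Shift: 22
Each letter → (letter + shift) mod 26:
  't' (19) + 22 = 15 → 'p'
  'e' (4) + 22 = 0 → 'a'
  'e' (4) + 22 = 0 → 'a'
  't' (19) + 22 = 15 → 'p'
  'h' (7) + 22 = 3 → 'd'
Result = "paapd"


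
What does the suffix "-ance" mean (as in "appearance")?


Suffix: -ance
As in: appearance -> appear + -ance
Meaning = state of


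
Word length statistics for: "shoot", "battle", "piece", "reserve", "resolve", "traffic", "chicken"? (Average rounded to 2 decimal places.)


Lengths: "shoot"=5, "battle"=6, "piece"=5, "reserve"=7, "resolve"=7, "traffic"=7, "chicken"=7
Sum = 44, Count = 7
Average = 44/7 = 6.29
= avg=6.29, min=5, max=7


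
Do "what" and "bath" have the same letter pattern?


Pattern of "what": [0, 1, 2, 3]
Pattern of "bath": [0, 1, 2, 3]
Patterns match
Same pattern = Yes


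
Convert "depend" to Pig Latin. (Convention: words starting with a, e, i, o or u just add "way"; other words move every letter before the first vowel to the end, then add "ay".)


Word: "depend"
Starts with consonant(s) → move to end, add 'ay'
Consonant cluster: "d"
Pig Latin = "ependday"


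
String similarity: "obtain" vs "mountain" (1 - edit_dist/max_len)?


Word 1: "obtain" (length 6)
Word 2: "mountain" (length 8)
One optimal edit sequence:
  1. insert 'm'  (+1)
  2. keep 'o'
  3. insert 'u'  (+1)
  4. substitute 'b' -> 'n'  (+1)
  5. keep 't'
  6. keep 'a'
  7. keep 'i'
  8. keep 'n'
Edit distance = 3
Max length = max(6, 8) = 8
Similarity = 1 - 3/8
= 0.6250


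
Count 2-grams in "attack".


Word: "attack" (length 6)
Number of 2-grams = length - 2 + 1 = 6 - 2 + 1
= 5


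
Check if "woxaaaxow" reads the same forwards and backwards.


Word: "woxaaaxow"
Reversed: "woxaaaxow"
Forward == Backward? woxaaaxow == woxaaaxow
Palindrome = Yes


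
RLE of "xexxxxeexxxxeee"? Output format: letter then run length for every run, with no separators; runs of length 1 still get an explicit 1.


String: "xexxxxeexxxxeee"
Scanning for consecutive runs:
  'x' x 1
  'e' x 1
  'x' x 4
  'e' x 2
  'x' x 4
  'e' x 3
RLE = "x1e1x4e2x4e3"


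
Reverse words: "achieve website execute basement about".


Original: "achieve website execute basement about"
Words (1..n): achieve | website | execute | basement | about
Reversed (n..1): about | basement | execute | website | achieve
Result = "about basement execute website achieve"


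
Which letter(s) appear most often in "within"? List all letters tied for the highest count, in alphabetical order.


Word: "within"
Letter counts:
  'h': 1
  'i': 2
  'n': 1
  't': 1
  'w': 1
Maximum count = 2
Most frequent = 'i' (2 times each)


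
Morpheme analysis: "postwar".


Word: "postwar"
Morphemes: post- | war
Each morpheme carries meaning
= 2 morphemes


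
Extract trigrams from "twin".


Word: "twin" (length 4)
Number of trigrams = 4 - 3 + 1 = 2
  Position 0: "twi"
  Position 1: "win"
Trigrams = "twi", "win"


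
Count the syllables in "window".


Word: "window"
Syllable breakdown: win · dow
Counting: 2 parts
= 2 syllables


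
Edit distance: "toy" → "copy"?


Word 1: "toy" (length 3)
Word 2: "copy" (length 4)
One optimal edit sequence (insert/delete/substitute each cost 1):
  1. substitute 't' -> 'c'  (+1)
  2. keep 'o'
  3. insert 'p'  (+1)
  4. keep 'y'
Total edit operations: 2
Edit distance = 2


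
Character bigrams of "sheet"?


Word: "sheet" (length 5)
Number of bigrams = 5 - 2 + 1 = 4
  Position 0: "sh"
  Position 1: "he"
  Position 2: "ee"
  Position 3: "et"
Bigrams = "sh", "he", "ee", "et"


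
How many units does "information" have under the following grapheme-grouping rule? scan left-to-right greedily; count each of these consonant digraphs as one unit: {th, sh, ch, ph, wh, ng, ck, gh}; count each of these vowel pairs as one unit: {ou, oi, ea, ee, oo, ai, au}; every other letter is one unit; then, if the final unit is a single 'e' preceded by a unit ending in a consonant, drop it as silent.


Word: "information" (11 letters)
Left-to-right scan:
  (1) 'i' (letter)
  (2) 'n' (letter)
  (3) 'f' (letter)
  (4) 'o' (letter)
  (5) 'r' (letter)
  (6) 'm' (letter)
  (7) 'a' (letter)
  (8) 't' (letter)
  (9) 'i' (letter)
  (10) 'o' (letter)
  (11) 'n' (letter)
Units from scan: 11
Sound units = 11 units


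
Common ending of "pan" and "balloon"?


Word 1: "pan"
Word 2: "balloon"
Comparing from end:
  Pos -1: 'n' == 'n'
  Pos -2: 'a' != 'o' (stop)
LCS = "n" (length 1)


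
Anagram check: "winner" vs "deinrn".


Word 1: "winner" → sorted: einnrw
Word 2: "deinrn" → sorted: deinnr
Same letters? einnrw != deinnr
Anagram = No


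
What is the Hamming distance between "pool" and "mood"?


Comparing character by character (same length = 4):
  Pos 0: 'p' vs 'm' !=
  Pos 1: 'o' vs 'o' =
  Pos 2: 'o' vs 'o' =
  Pos 3: 'l' vs 'd' !=
Hamming distance = 2


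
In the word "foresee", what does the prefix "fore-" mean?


Prefix: fore-
Example: foresee = fore- + see
Meaning = before


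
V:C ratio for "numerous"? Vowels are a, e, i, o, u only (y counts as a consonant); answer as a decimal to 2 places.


Word: "numerous"
Vowels (a,e,i,o,u): 4
Consonants: 4
Ratio = 4/4
= 1.00


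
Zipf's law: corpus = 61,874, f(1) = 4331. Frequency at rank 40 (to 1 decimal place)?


Zipf's law: f(r) = f(1) / r
f(1) = 4331
f(40) = 4331 / 40
= 108.3 occurrences


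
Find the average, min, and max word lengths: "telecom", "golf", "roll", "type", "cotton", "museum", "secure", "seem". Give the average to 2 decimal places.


Lengths: "telecom"=7, "golf"=4, "roll"=4, "type"=4, "cotton"=6, "museum"=6, "secure"=6, "seem"=4
Sum = 41, Count = 8
Average = 41/8 = 5.13
= avg=5.13, min=4, max=7


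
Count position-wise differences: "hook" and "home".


Comparing character by character (same length = 4):
  Pos 0: 'h' vs 'h' =
  Pos 1: 'o' vs 'o' =
  Pos 2: 'o' vs 'm' !=
  Pos 3: 'k' vs 'e' !=
Hamming distance = 2


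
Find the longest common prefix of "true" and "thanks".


Word 1: "true"
Word 2: "thanks"
Comparing from start:
  Pos 0: 't' == 't'
  Pos 1: 'r' != 'h' (stop)
LCP = "t" (length 1)


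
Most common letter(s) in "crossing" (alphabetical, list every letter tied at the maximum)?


Word: "crossing"
Letter counts:
  'c': 1
  'g': 1
  'i': 1
  'n': 1
  'o': 1
  'r': 1
  's': 2
Maximum count = 2
Most frequent = 's' (2 times each)


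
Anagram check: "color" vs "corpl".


Word 1: "color" → sorted: cloor
Word 2: "corpl" → sorted: clopr
Same letters? cloor != clopr
Anagram = No


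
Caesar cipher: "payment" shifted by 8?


Word: "payment"
Shift: 8
Each letter → (letter + shift) mod 26:
  'p' (15) + 8 = 23 → 'x'
  'a' (0) + 8 = 8 → 'i'
  'y' (24) + 8 = 6 → 'g'
  'm' (12) + 8 = 20 → 'u'
  'e' (4) + 8 = 12 → 'm'
  'n' (13) + 8 = 21 → 'v'
  't' (19) + 8 = 1 → 'b'
Result = "xigumvb"


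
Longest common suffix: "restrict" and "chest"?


Word 1: "restrict"
Word 2: "chest"
Comparing from end:
  Pos -1: 't' == 't'
  Pos -2: 'c' != 's' (stop)
LCS = "t" (length 1)


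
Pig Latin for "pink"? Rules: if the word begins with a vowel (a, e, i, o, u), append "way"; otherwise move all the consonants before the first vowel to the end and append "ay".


Word: "pink"
Starts with consonant(s) → move to end, add 'ay'
Consonant cluster: "p"
Pig Latin = "inkpay"


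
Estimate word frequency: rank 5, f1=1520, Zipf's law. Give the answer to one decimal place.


Zipf's law: f(r) = f(1) / r
f(1) = 1520
f(5) = 1520 / 5
= 304.0 occurrences


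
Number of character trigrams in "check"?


Word: "check" (length 5)
Number of 3-grams = length - 3 + 1 = 5 - 3 + 1
= 3


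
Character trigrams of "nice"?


Word: "nice" (length 4)
Number of trigrams = 4 - 3 + 1 = 2
  Position 0: "nic"
  Position 1: "ice"
Trigrams = "nic", "ice"


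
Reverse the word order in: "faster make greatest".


Original: "faster make greatest"
Words (1..n): faster | make | greatest
Reversed (n..1): greatest | make | faster
Result = "greatest make faster"


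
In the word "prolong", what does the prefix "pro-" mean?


Prefix: pro-
Example: prolong (pro- + long)
Meaning = forward / in favor of


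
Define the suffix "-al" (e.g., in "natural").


Suffix: -al
Example: natural = nature + -al, with a spelling change
Meaning = relating to


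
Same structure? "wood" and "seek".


Pattern of "wood": [0, 1, 1, 2]
Pattern of "seek": [0, 1, 1, 2]
Patterns match
Same pattern = Yes


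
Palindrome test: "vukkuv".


Word: "vukkuv"
Reversed: "vukkuv"
Forward == Backward? vukkuv == vukkuv
Palindrome = Yes


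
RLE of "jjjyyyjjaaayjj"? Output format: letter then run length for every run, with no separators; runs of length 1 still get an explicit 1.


String: "jjjyyyjjaaayjj"
Scanning for consecutive runs:
  'j' x 3
  'y' x 3
  'j' x 2
  'a' x 3
  'y' x 1
  'j' x 2
RLE = "j3y3j2a3y1j2"


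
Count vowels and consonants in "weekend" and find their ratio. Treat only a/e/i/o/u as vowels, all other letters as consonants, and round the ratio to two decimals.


Word: "weekend"
Vowels (a,e,i,o,u): 3
Consonants: 4
Ratio = 3/4
= 0.75


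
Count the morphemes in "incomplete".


Word: "incomplete"
Morphemes: in- + complete
Each morpheme carries meaning
= 2 morphemes


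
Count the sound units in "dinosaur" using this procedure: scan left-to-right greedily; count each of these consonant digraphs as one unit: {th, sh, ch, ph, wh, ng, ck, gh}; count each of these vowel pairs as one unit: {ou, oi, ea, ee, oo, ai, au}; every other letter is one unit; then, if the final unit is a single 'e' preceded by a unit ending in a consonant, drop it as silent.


Word: "dinosaur" (8 letters)
Left-to-right scan:
  1. 'd' (letter)
  2. 'i' (letter)
  3. 'n' (letter)
  4. 'o' (letter)
  5. 's' (letter)
  6. 'au' (vowel-pair)
  7. 'r' (letter)
Units from scan: 7
Sound units = 7 units


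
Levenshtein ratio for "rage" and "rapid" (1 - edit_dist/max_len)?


Word 1: "rage" (length 4)
Word 2: "rapid" (length 5)
One optimal edit sequence:
  1. keep 'r'
  2. keep 'a'
  3. insert 'p'  (+1)
  4. substitute 'g' -> 'i'  (+1)
  5. substitute 'e' -> 'd'  (+1)
Edit distance = 3
Max length = max(4, 5) = 5
Similarity = 1 - 3/5
= 0.4000


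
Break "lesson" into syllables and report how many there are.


Word: "lesson"
Syllable breakdown: les · son
Counting: 2 parts
= 2 syllables


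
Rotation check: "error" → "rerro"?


Word: "error", Candidate: "rerro"
Method: check if candidate is substring of word+word
"errorerror" contains "rerro"? Yes
Is rotation = Yes


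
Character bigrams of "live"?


Word: "live" (length 4)
Number of bigrams = 4 - 2 + 1 = 3
  Position 0: "li"
  Position 1: "iv"
  Position 2: "ve"
Bigrams = "li", "iv", "ve"


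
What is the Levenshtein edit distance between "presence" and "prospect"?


Word 1: "presence" (length 8)
Word 2: "prospect" (length 8)
One optimal edit sequence (insert/delete/substitute each cost 1):
  1. keep 'p'
  2. keep 'r'
  3. substitute 'e' -> 'o'  (+1)
  4. keep 's'
  5. substitute 'e' -> 'p'  (+1)
  6. substitute 'n' -> 'e'  (+1)
  7. keep 'c'
  8. substitute 'e' -> 't'  (+1)
Total edit operations: 4
Edit distance = 4


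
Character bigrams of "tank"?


Word: "tank" (length 4)
Number of bigrams = 4 - 2 + 1 = 3
  Position 0: "ta"
  Position 1: "an"
  Position 2: "nk"
Bigrams = "ta", "an", "nk"


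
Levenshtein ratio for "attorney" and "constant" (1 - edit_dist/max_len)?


Word 1: "attorney" (length 8)
Word 2: "constant" (length 8)
One optimal edit sequence:
  1. substitute 'a' -> 'c'  (+1)
  2. substitute 't' -> 'o'  (+1)
  3. substitute 't' -> 'n'  (+1)
  4. substitute 'o' -> 's'  (+1)
  5. substitute 'r' -> 't'  (+1)
  6. substitute 'n' -> 'a'  (+1)
  7. substitute 'e' -> 'n'  (+1)
  8. substitute 'y' -> 't'  (+1)
Edit distance = 8
Max length = max(8, 8) = 8
Similarity = 1 - 8/8
= 0.0000


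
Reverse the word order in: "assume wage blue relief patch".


Original: "assume wage blue relief patch"
Words (1..n): assume | wage | blue | relief | patch
Reversed (n..1): patch | relief | blue | wage | assume
Result = "patch relief blue wage assume"


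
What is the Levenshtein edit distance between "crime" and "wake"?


Word 1: "crime" (length 5)
Word 2: "wake" (length 4)
One optimal edit sequence (insert/delete/substitute each cost 1):
  1. delete 'c'  (+1)
  2. substitute 'r' -> 'w'  (+1)
  3. substitute 'i' -> 'a'  (+1)
  4. substitute 'm' -> 'k'  (+1)
  5. keep 'e'
Total edit operations: 4
Edit distance = 4


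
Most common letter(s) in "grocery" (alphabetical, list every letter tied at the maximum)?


Word: "grocery"
Letter counts:
  'c': 1
  'e': 1
  'g': 1
  'o': 1
  'r': 2
  'y': 1
Maximum count = 2
Most frequent = 'r' (2 times each)


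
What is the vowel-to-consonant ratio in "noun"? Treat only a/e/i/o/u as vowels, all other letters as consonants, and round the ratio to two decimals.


Word: "noun"
Vowels (a,e,i,o,u): 2
Consonants: 2
Ratio = 2/2
= 1.00


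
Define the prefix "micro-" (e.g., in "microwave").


Prefix: micro-
As in: microwave -> micro- + wave
Meaning = small
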